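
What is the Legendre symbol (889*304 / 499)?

By multiplicativity, (889·304 / 499) = (889 / 499)·(304 / 499).
First factor (889 / 499):
Reduce the numerator: 889 ≡ 390 (mod 499), so (889 / 499) = (390 / 499).
Factor out 2: 390 = 2·195. Since 499 ≡ 3 (mod 8), (2 / 499) = -1. Now have -(195 / 499).
Both 195 ≡ 3 and 499 ≡ 3 (mod 4), so reciprocity gives (195 / 499) = -(499 / 195). Reduce: 499 ≡ 109 (mod 195). Now have (109 / 195).
109 ≡ 1 (mod 4), so quadratic reciprocity gives (109 / 195) = (195 / 109). Reduce: 195 ≡ 86 (mod 109). Now have (86 / 109).
Factor out 2: 86 = 2·43. Since 109 ≡ 5 (mod 8), (2 / 109) = -1. Now have -(43 / 109).
109 ≡ 1 (mod 4), so quadratic reciprocity gives (43 / 109) = (109 / 43). Reduce: 109 ≡ 23 (mod 43). Now have -(23 / 43).
Both 23 ≡ 3 and 43 ≡ 3 (mod 4), so reciprocity gives (23 / 43) = -(43 / 23). Reduce: 43 ≡ 20 (mod 23). Now have (20 / 23).
Factor out 2: 20 = 2^2·5. Since 23 ≡ 7 (mod 8), (2 / 23) = +1, and (2 / 23)^2 = +1. Now have (5 / 23).
5 ≡ 1 (mod 4), so quadratic reciprocity gives (5 / 23) = (23 / 5). Reduce: 23 ≡ 3 (mod 5). Now have (3 / 5).
5 ≡ 1 (mod 4), so quadratic reciprocity gives (3 / 5) = (5 / 3). Reduce: 5 ≡ 2 (mod 3). Now have (2 / 3).
Factor out 2: 2 = 2. Since 3 ≡ 3 (mod 8), (2 / 3) = -1. Now have -(1 / 3).
(1 / 3) = 1. Collecting the sign factors: -1.
Second factor (304 / 499):
Factor out 2: 304 = 2^4·19. Since 499 ≡ 3 (mod 8), (2 / 499) = -1, and (2 / 499)^4 = +1. Now have (19 / 499).
Both 19 ≡ 3 and 499 ≡ 3 (mod 4), so reciprocity gives (19 / 499) = -(499 / 19). Reduce: 499 ≡ 5 (mod 19). Now have -(5 / 19).
5 ≡ 1 (mod 4), so quadratic reciprocity gives (5 / 19) = (19 / 5). Reduce: 19 ≡ 4 (mod 5). Now have -(4 / 5).
Factor out 2: 4 = 2^2. Since 5 ≡ 5 (mod 8), (2 / 5) = -1, and (2 / 5)^2 = +1. Now have -(1 / 5).
(1 / 5) = 1. Collecting the sign factors: -1.
Product: (-1)·(-1) = 1.

1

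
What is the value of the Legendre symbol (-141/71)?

(-141/71)
  = (1/71)    [-141 ≡ 1 mod 71]
  = 1    [(1/71) = 1]

1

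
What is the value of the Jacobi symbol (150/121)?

1

(150/121)
  = (29/121)    [150 ≡ 29 mod 121]
  = (121/29)    [QR: 29 ≡ 1 mod 4, sign kept]
  = (5/29)    [121 ≡ 5 mod 29]
  = (29/5)    [QR: 5 ≡ 1 mod 4, sign kept]
  = (4/5)    [29 ≡ 4 mod 5]
  = (1/5)    [5 ≡ 5 mod 8 ⇒ (2/5)^2 = +1]
  = 1    [(1/5) = 1]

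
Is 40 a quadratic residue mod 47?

Factor out 2: 40 = 2^3·5. Since 47 ≡ 7 (mod 8), (2/47) = +1, and (2/47)^3 = +1. Now have (5/47).
5 ≡ 1 (mod 4), so quadratic reciprocity gives (5/47) = (47/5). Reduce: 47 ≡ 2 (mod 5). Now have (2/5).
Factor out 2: 2 = 2. Since 5 ≡ 5 (mod 8), (2/5) = -1. Now have -(1/5).
(1/5) = 1. Collecting the sign factors: -1.
(40/47) = -1, and 47 is prime, so 40 is not a quadratic residue mod 47.

no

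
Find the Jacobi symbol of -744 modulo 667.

1

(-744/667)
  = -(744/667)    [667 ≡ 3 mod 4 ⇒ (-1/667) = -1]
  = -(77/667)    [744 ≡ 77 mod 667]
  = -(667/77)    [QR: 77 ≡ 1 mod 4, sign kept]
  = -(51/77)    [667 ≡ 51 mod 77]
  = -(77/51)    [QR: 77 ≡ 1 mod 4, sign kept]
  = -(26/51)    [77 ≡ 26 mod 51]
  = (13/51)    [51 ≡ 3 mod 8 ⇒ (2/51) = -1]
  = (51/13)    [QR: 13 ≡ 1 mod 4, sign kept]
  = (12/13)    [51 ≡ 12 mod 13]
  = (3/13)    [13 ≡ 5 mod 8 ⇒ (2/13)^2 = +1]
  = (13/3)    [QR: 13 ≡ 1 mod 4, sign kept]
  = (1/3)    [13 ≡ 1 mod 3]
  = 1    [(1/3) = 1]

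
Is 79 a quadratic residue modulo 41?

Reduce the numerator: 79 ≡ 38 (mod 41), so (79|41) = (38|41).
Factor out 2: 38 = 2·19. Since 41 ≡ 1 (mod 8), (2|41) = +1. Now have (19|41).
41 ≡ 1 (mod 4), so quadratic reciprocity gives (19|41) = (41|19). Reduce: 41 ≡ 3 (mod 19). Now have (3|19).
Both 3 ≡ 3 and 19 ≡ 3 (mod 4), so reciprocity gives (3|19) = -(19|3). Reduce: 19 ≡ 1 (mod 3). Now have -(1|3).
(1|3) = 1. Collecting the sign factors: -1.
The Legendre symbol is -1, so x^2 ≡ 79 (mod 41) has no solution.

no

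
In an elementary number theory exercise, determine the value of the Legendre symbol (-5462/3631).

(-5462/3631)
  = (1800/3631)    [-5462 ≡ 1800 mod 3631]
  = (225/3631)    [3631 ≡ 7 mod 8 ⇒ (2/3631)^3 = +1]
  = (3631/225)    [QR: 225 ≡ 1 mod 4, sign kept]
  = (31/225)    [3631 ≡ 31 mod 225]
  = (225/31)    [QR: 225 ≡ 1 mod 4, sign kept]
  = (8/31)    [225 ≡ 8 mod 31]
  = (1/31)    [31 ≡ 7 mod 8 ⇒ (2/31)^3 = +1]
  = 1    [(1/31) = 1]

1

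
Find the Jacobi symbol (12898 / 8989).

Reduce the numerator: 12898 ≡ 3909 (mod 8989), so (12898 / 8989) = (3909 / 8989).
3909 ≡ 1 (mod 4), so quadratic reciprocity gives (3909 / 8989) = (8989 / 3909). Reduce: 8989 ≡ 1171 (mod 3909). Now have (1171 / 3909).
3909 ≡ 1 (mod 4), so quadratic reciprocity gives (1171 / 3909) = (3909 / 1171). Reduce: 3909 ≡ 396 (mod 1171). Now have (396 / 1171).
Factor out 2: 396 = 2^2·99. Since 1171 ≡ 3 (mod 8), (2 / 1171) = -1, and (2 / 1171)^2 = +1. Now have (99 / 1171).
Both 99 ≡ 3 and 1171 ≡ 3 (mod 4), so reciprocity gives (99 / 1171) = -(1171 / 99). Reduce: 1171 ≡ 82 (mod 99). Now have -(82 / 99).
Factor out 2: 82 = 2·41. Since 99 ≡ 3 (mod 8), (2 / 99) = -1. Now have (41 / 99).
41 ≡ 1 (mod 4), so quadratic reciprocity gives (41 / 99) = (99 / 41). Reduce: 99 ≡ 17 (mod 41). Now have (17 / 41).
17 ≡ 1 (mod 4), so quadratic reciprocity gives (17 / 41) = (41 / 17). Reduce: 41 ≡ 7 (mod 17). Now have (7 / 17).
17 ≡ 1 (mod 4), so quadratic reciprocity gives (7 / 17) = (17 / 7). Reduce: 17 ≡ 3 (mod 7). Now have (3 / 7).
Both 3 ≡ 3 and 7 ≡ 3 (mod 4), so reciprocity gives (3 / 7) = -(7 / 3). Reduce: 7 ≡ 1 (mod 3). Now have -(1 / 3).
(1 / 3) = 1. Collecting the sign factors: -1.

-1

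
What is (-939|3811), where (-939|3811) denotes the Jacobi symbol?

(-939|3811)
  = -(939|3811)    [3811 ≡ 3 mod 4 ⇒ (-1|3811) = -1]
  = (3811|939)    [QR: both ≡ 3 mod 4, sign flips]
  = (55|939)    [3811 ≡ 55 mod 939]
  = -(939|55)    [QR: both ≡ 3 mod 4, sign flips]
  = -(4|55)    [939 ≡ 4 mod 55]
  = -(1|55)    [55 ≡ 7 mod 8 ⇒ (2|55)^2 = +1]
  = -1    [(1|55) = 1]

-1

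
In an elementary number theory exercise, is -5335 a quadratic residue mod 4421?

yes

(-5335/4421)
  = (3507/4421)    [-5335 ≡ 3507 mod 4421]
  = (4421/3507)    [QR: 4421 ≡ 1 mod 4, sign kept]
  = (914/3507)    [4421 ≡ 914 mod 3507]
  = -(457/3507)    [3507 ≡ 3 mod 8 ⇒ (2/3507) = -1]
  = -(3507/457)    [QR: 457 ≡ 1 mod 4, sign kept]
  = -(308/457)    [3507 ≡ 308 mod 457]
  = -(77/457)    [457 ≡ 1 mod 8 ⇒ (2/457)^2 = +1]
  = -(457/77)    [QR: 77 ≡ 1 mod 4, sign kept]
  = -(72/77)    [457 ≡ 72 mod 77]
  = (9/77)    [77 ≡ 5 mod 8 ⇒ (2/77)^3 = -1]
  = (77/9)    [QR: 9 ≡ 1 mod 4, sign kept]
  = (5/9)    [77 ≡ 5 mod 9]
  = (9/5)    [QR: 5 ≡ 1 mod 4, sign kept]
  = (4/5)    [9 ≡ 4 mod 5]
  = (1/5)    [5 ≡ 5 mod 8 ⇒ (2/5)^2 = +1]
  = 1    [(1/5) = 1]
The Legendre symbol is 1, so x^2 ≡ -5335 (mod 4421) has solution.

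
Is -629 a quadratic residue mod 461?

(-629/461)
  = (293/461)    [-629 ≡ 293 mod 461]
  = (461/293)    [QR: 293 ≡ 1 mod 4, sign kept]
  = (168/293)    [461 ≡ 168 mod 293]
  = -(21/293)    [293 ≡ 5 mod 8 ⇒ (2/293)^3 = -1]
  = -(293/21)    [QR: 21 ≡ 1 mod 4, sign kept]
  = -(20/21)    [293 ≡ 20 mod 21]
  = -(5/21)    [21 ≡ 5 mod 8 ⇒ (2/21)^2 = +1]
  = -(21/5)    [QR: 5 ≡ 1 mod 4, sign kept]
  = -(1/5)    [21 ≡ 1 mod 5]
  = -1    [(1/5) = 1]
The Legendre symbol is -1, so x^2 ≡ -629 (mod 461) has no solution.

no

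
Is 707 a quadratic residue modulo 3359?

(707/3359)
  = -(3359/707)    [QR: both ≡ 3 mod 4, sign flips]
  = -(531/707)    [3359 ≡ 531 mod 707]
  = (707/531)    [QR: both ≡ 3 mod 4, sign flips]
  = (176/531)    [707 ≡ 176 mod 531]
  = (11/531)    [531 ≡ 3 mod 8 ⇒ (2/531)^4 = +1]
  = -(531/11)    [QR: both ≡ 3 mod 4, sign flips]
  = -(3/11)    [531 ≡ 3 mod 11]
  = (11/3)    [QR: both ≡ 3 mod 4, sign flips]
  = (2/3)    [11 ≡ 2 mod 3]
  = -(1/3)    [3 ≡ 3 mod 8 ⇒ (2/3) = -1]
  = -1    [(1/3) = 1]
The Legendre symbol is -1, so x^2 ≡ 707 (mod 3359) has no solution.

no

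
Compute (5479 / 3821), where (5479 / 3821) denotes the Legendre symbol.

(5479 / 3821)
  = (1658 / 3821)    [5479 ≡ 1658 mod 3821]
  = -(829 / 3821)    [3821 ≡ 5 mod 8 ⇒ (2 / 3821) = -1]
  = -(3821 / 829)    [QR: 829 ≡ 1 mod 4, sign kept]
  = -(505 / 829)    [3821 ≡ 505 mod 829]
  = -(829 / 505)    [QR: 505 ≡ 1 mod 4, sign kept]
  = -(324 / 505)    [829 ≡ 324 mod 505]
  = -(81 / 505)    [505 ≡ 1 mod 8 ⇒ (2 / 505)^2 = +1]
  = -(505 / 81)    [QR: 81 ≡ 1 mod 4, sign kept]
  = -(19 / 81)    [505 ≡ 19 mod 81]
  = -(81 / 19)    [QR: 81 ≡ 1 mod 4, sign kept]
  = -(5 / 19)    [81 ≡ 5 mod 19]
  = -(19 / 5)    [QR: 5 ≡ 1 mod 4, sign kept]
  = -(4 / 5)    [19 ≡ 4 mod 5]
  = -(1 / 5)    [5 ≡ 5 mod 8 ⇒ (2 / 5)^2 = +1]
  = -1    [(1 / 5) = 1]

-1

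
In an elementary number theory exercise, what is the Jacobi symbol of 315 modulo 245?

0

Reduce the numerator: 315 ≡ 70 (mod 245), so (315 / 245) = (70 / 245).
Factor out 2: 70 = 2·35. Since 245 ≡ 5 (mod 8), (2 / 245) = -1. Now have -(35 / 245).
245 ≡ 1 (mod 4), so quadratic reciprocity gives (35 / 245) = (245 / 35). Reduce: 245 ≡ 0 (mod 35). Now have -(0 / 35).
The numerator is now 0 with denominator 35 > 1: the symbol is 0.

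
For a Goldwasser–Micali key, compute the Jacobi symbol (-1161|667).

1

(-1161|667)
  = (173|667)    [-1161 ≡ 173 mod 667]
  = (667|173)    [QR: 173 ≡ 1 mod 4, sign kept]
  = (148|173)    [667 ≡ 148 mod 173]
  = (37|173)    [173 ≡ 5 mod 8 ⇒ (2|173)^2 = +1]
  = (173|37)    [QR: 37 ≡ 1 mod 4, sign kept]
  = (25|37)    [173 ≡ 25 mod 37]
  = (37|25)    [QR: 25 ≡ 1 mod 4, sign kept]
  = (12|25)    [37 ≡ 12 mod 25]
  = (3|25)    [25 ≡ 1 mod 8 ⇒ (2|25)^2 = +1]
  = (25|3)    [QR: 25 ≡ 1 mod 4, sign kept]
  = (1|3)    [25 ≡ 1 mod 3]
  = 1    [(1|3) = 1]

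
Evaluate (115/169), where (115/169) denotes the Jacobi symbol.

(115/169)
  = (169/115)    [QR: 169 ≡ 1 mod 4, sign kept]
  = (54/115)    [169 ≡ 54 mod 115]
  = -(27/115)    [115 ≡ 3 mod 8 ⇒ (2/115) = -1]
  = (115/27)    [QR: both ≡ 3 mod 4, sign flips]
  = (7/27)    [115 ≡ 7 mod 27]
  = -(27/7)    [QR: both ≡ 3 mod 4, sign flips]
  = -(6/7)    [27 ≡ 6 mod 7]
  = -(3/7)    [7 ≡ 7 mod 8 ⇒ (2/7) = +1]
  = (7/3)    [QR: both ≡ 3 mod 4, sign flips]
  = (1/3)    [7 ≡ 1 mod 3]
  = 1    [(1/3) = 1]

1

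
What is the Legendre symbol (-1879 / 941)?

Reduce the numerator: -1879 ≡ 3 (mod 941), so (-1879 / 941) = (3 / 941).
941 ≡ 1 (mod 4), so quadratic reciprocity gives (3 / 941) = (941 / 3). Reduce: 941 ≡ 2 (mod 3). Now have (2 / 3).
Factor out 2: 2 = 2. Since 3 ≡ 3 (mod 8), (2 / 3) = -1. Now have -(1 / 3).
(1 / 3) = 1. Collecting the sign factors: -1.

-1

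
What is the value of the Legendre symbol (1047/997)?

-1

Reduce the numerator: 1047 ≡ 50 (mod 997), so (1047/997) = (50/997).
Factor out 2: 50 = 2·25. Since 997 ≡ 5 (mod 8), (2/997) = -1. Now have -(25/997).
25 ≡ 1 (mod 4), so quadratic reciprocity gives (25/997) = (997/25). Reduce: 997 ≡ 22 (mod 25). Now have -(22/25).
Factor out 2: 22 = 2·11. Since 25 ≡ 1 (mod 8), (2/25) = +1. Now have -(11/25).
25 ≡ 1 (mod 4), so quadratic reciprocity gives (11/25) = (25/11). Reduce: 25 ≡ 3 (mod 11). Now have -(3/11).
Both 3 ≡ 3 and 11 ≡ 3 (mod 4), so reciprocity gives (3/11) = -(11/3). Reduce: 11 ≡ 2 (mod 3). Now have (2/3).
Factor out 2: 2 = 2. Since 3 ≡ 3 (mod 8), (2/3) = -1. Now have -(1/3).
(1/3) = 1. Collecting the sign factors: -1.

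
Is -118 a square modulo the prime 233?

no

Reduce the numerator: -118 ≡ 115 (mod 233), so (-118/233) = (115/233).
233 ≡ 1 (mod 4), so quadratic reciprocity gives (115/233) = (233/115). Reduce: 233 ≡ 3 (mod 115). Now have (3/115).
Both 3 ≡ 3 and 115 ≡ 3 (mod 4), so reciprocity gives (3/115) = -(115/3). Reduce: 115 ≡ 1 (mod 3). Now have -(1/3).
(1/3) = 1. Collecting the sign factors: -1.
The Legendre symbol is -1, so x^2 ≡ -118 (mod 233) has no solution.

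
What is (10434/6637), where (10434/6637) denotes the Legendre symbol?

-1

(10434/6637)
  = (3797/6637)    [10434 ≡ 3797 mod 6637]
  = (6637/3797)    [QR: 3797 ≡ 1 mod 4, sign kept]
  = (2840/3797)    [6637 ≡ 2840 mod 3797]
  = -(355/3797)    [3797 ≡ 5 mod 8 ⇒ (2/3797)^3 = -1]
  = -(3797/355)    [QR: 3797 ≡ 1 mod 4, sign kept]
  = -(247/355)    [3797 ≡ 247 mod 355]
  = (355/247)    [QR: both ≡ 3 mod 4, sign flips]
  = (108/247)    [355 ≡ 108 mod 247]
  = (27/247)    [247 ≡ 7 mod 8 ⇒ (2/247)^2 = +1]
  = -(247/27)    [QR: both ≡ 3 mod 4, sign flips]
  = -(4/27)    [247 ≡ 4 mod 27]
  = -(1/27)    [27 ≡ 3 mod 8 ⇒ (2/27)^2 = +1]
  = -1    [(1/27) = 1]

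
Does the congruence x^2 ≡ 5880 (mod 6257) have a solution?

yes

Factor out 2: 5880 = 2^3·735. Since 6257 ≡ 1 (mod 8), (2|6257) = +1, and (2|6257)^3 = +1. Now have (735|6257).
6257 ≡ 1 (mod 4), so quadratic reciprocity gives (735|6257) = (6257|735). Reduce: 6257 ≡ 377 (mod 735). Now have (377|735).
377 ≡ 1 (mod 4), so quadratic reciprocity gives (377|735) = (735|377). Reduce: 735 ≡ 358 (mod 377). Now have (358|377).
Factor out 2: 358 = 2·179. Since 377 ≡ 1 (mod 8), (2|377) = +1. Now have (179|377).
377 ≡ 1 (mod 4), so quadratic reciprocity gives (179|377) = (377|179). Reduce: 377 ≡ 19 (mod 179). Now have (19|179).
Both 19 ≡ 3 and 179 ≡ 3 (mod 4), so reciprocity gives (19|179) = -(179|19). Reduce: 179 ≡ 8 (mod 19). Now have -(8|19).
Factor out 2: 8 = 2^3. Since 19 ≡ 3 (mod 8), (2|19) = -1, and (2|19)^3 = -1. Now have (1|19).
(1|19) = 1. Collecting the sign factors: 1.
(5880|6257) = 1, and 6257 is prime, so 5880 is a quadratic residue mod 6257.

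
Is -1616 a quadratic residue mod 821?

(-1616|821)
  = (1616|821)    [821 ≡ 1 mod 4 ⇒ (-1|821) = +1]
  = (795|821)    [1616 ≡ 795 mod 821]
  = (821|795)    [QR: 821 ≡ 1 mod 4, sign kept]
  = (26|795)    [821 ≡ 26 mod 795]
  = -(13|795)    [795 ≡ 3 mod 8 ⇒ (2|795) = -1]
  = -(795|13)    [QR: 13 ≡ 1 mod 4, sign kept]
  = -(2|13)    [795 ≡ 2 mod 13]
  = (1|13)    [13 ≡ 5 mod 8 ⇒ (2|13) = -1]
  = 1    [(1|13) = 1]
The Legendre symbol is 1, so x^2 ≡ -1616 (mod 821) has solution.

yes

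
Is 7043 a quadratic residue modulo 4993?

(7043/4993)
  = (2050/4993)    [7043 ≡ 2050 mod 4993]
  = (1025/4993)    [4993 ≡ 1 mod 8 ⇒ (2/4993) = +1]
  = (4993/1025)    [QR: 1025 ≡ 1 mod 4, sign kept]
  = (893/1025)    [4993 ≡ 893 mod 1025]
  = (1025/893)    [QR: 893 ≡ 1 mod 4, sign kept]
  = (132/893)    [1025 ≡ 132 mod 893]
  = (33/893)    [893 ≡ 5 mod 8 ⇒ (2/893)^2 = +1]
  = (893/33)    [QR: 33 ≡ 1 mod 4, sign kept]
  = (2/33)    [893 ≡ 2 mod 33]
  = (1/33)    [33 ≡ 1 mod 8 ⇒ (2/33) = +1]
  = 1    [(1/33) = 1]
(7043/4993) = 1, and 4993 is prime, so 7043 is a quadratic residue mod 4993.

yes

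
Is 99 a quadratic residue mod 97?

(99/97)
  = (2/97)    [99 ≡ 2 mod 97]
  = (1/97)    [97 ≡ 1 mod 8 ⇒ (2/97) = +1]
  = 1    [(1/97) = 1]
(99/97) = 1, and 97 is prime, so 99 is a quadratic residue mod 97.

yes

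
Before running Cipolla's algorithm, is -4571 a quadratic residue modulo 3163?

Reduce the numerator: -4571 ≡ 1755 (mod 3163), so (-4571/3163) = (1755/3163).
Both 1755 ≡ 3 and 3163 ≡ 3 (mod 4), so reciprocity gives (1755/3163) = -(3163/1755). Reduce: 3163 ≡ 1408 (mod 1755). Now have -(1408/1755).
Factor out 2: 1408 = 2^7·11. Since 1755 ≡ 3 (mod 8), (2/1755) = -1, and (2/1755)^7 = -1. Now have (11/1755).
Both 11 ≡ 3 and 1755 ≡ 3 (mod 4), so reciprocity gives (11/1755) = -(1755/11). Reduce: 1755 ≡ 6 (mod 11). Now have -(6/11).
Factor out 2: 6 = 2·3. Since 11 ≡ 3 (mod 8), (2/11) = -1. Now have (3/11).
Both 3 ≡ 3 and 11 ≡ 3 (mod 4), so reciprocity gives (3/11) = -(11/3). Reduce: 11 ≡ 2 (mod 3). Now have -(2/3).
Factor out 2: 2 = 2. Since 3 ≡ 3 (mod 8), (2/3) = -1. Now have (1/3).
(1/3) = 1. Collecting the sign factors: 1.
(-4571/3163) = 1, and 3163 is prime, so -4571 is a quadratic residue mod 3163.

yes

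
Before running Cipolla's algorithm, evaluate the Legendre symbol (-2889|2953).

1

Pull out -1: (-2889|2953) = (-1|2953)·(2889|2953). Since 2953 ≡ 1 (mod 4), (-1|2953) = +1. Now have (2889|2953).
2889 ≡ 1 (mod 4), so quadratic reciprocity gives (2889|2953) = (2953|2889). Reduce: 2953 ≡ 64 (mod 2889). Now have (64|2889).
Factor out 2: 64 = 2^6. Since 2889 ≡ 1 (mod 8), (2|2889) = +1, and (2|2889)^6 = +1. Now have (1|2889).
(1|2889) = 1. Collecting the sign factors: 1.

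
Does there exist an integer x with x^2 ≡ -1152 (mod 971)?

Reduce the numerator: -1152 ≡ 790 (mod 971), so (-1152|971) = (790|971).
Factor out 2: 790 = 2·395. Since 971 ≡ 3 (mod 8), (2|971) = -1. Now have -(395|971).
Both 395 ≡ 3 and 971 ≡ 3 (mod 4), so reciprocity gives (395|971) = -(971|395). Reduce: 971 ≡ 181 (mod 395). Now have (181|395).
181 ≡ 1 (mod 4), so quadratic reciprocity gives (181|395) = (395|181). Reduce: 395 ≡ 33 (mod 181). Now have (33|181).
33 ≡ 1 (mod 4), so quadratic reciprocity gives (33|181) = (181|33). Reduce: 181 ≡ 16 (mod 33). Now have (16|33).
Factor out 2: 16 = 2^4. Since 33 ≡ 1 (mod 8), (2|33) = +1, and (2|33)^4 = +1. Now have (1|33).
(1|33) = 1. Collecting the sign factors: 1.
(-1152|971) = 1, and 971 is prime, so -1152 is a quadratic residue mod 971.

yes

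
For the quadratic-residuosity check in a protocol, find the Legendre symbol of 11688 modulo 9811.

-1

Reduce the numerator: 11688 ≡ 1877 (mod 9811), so (11688|9811) = (1877|9811).
1877 ≡ 1 (mod 4), so quadratic reciprocity gives (1877|9811) = (9811|1877). Reduce: 9811 ≡ 426 (mod 1877). Now have (426|1877).
Factor out 2: 426 = 2·213. Since 1877 ≡ 5 (mod 8), (2|1877) = -1. Now have -(213|1877).
213 ≡ 1 (mod 4), so quadratic reciprocity gives (213|1877) = (1877|213). Reduce: 1877 ≡ 173 (mod 213). Now have -(173|213).
173 ≡ 1 (mod 4), so quadratic reciprocity gives (173|213) = (213|173). Reduce: 213 ≡ 40 (mod 173). Now have -(40|173).
Factor out 2: 40 = 2^3·5. Since 173 ≡ 5 (mod 8), (2|173) = -1, and (2|173)^3 = -1. Now have (5|173).
5 ≡ 1 (mod 4), so quadratic reciprocity gives (5|173) = (173|5). Reduce: 173 ≡ 3 (mod 5). Now have (3|5).
5 ≡ 1 (mod 4), so quadratic reciprocity gives (3|5) = (5|3). Reduce: 5 ≡ 2 (mod 3). Now have (2|3).
Factor out 2: 2 = 2. Since 3 ≡ 3 (mod 8), (2|3) = -1. Now have -(1|3).
(1|3) = 1. Collecting the sign factors: -1.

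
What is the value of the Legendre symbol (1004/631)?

1

(1004/631)
  = (373/631)    [1004 ≡ 373 mod 631]
  = (631/373)    [QR: 373 ≡ 1 mod 4, sign kept]
  = (258/373)    [631 ≡ 258 mod 373]
  = -(129/373)    [373 ≡ 5 mod 8 ⇒ (2/373) = -1]
  = -(373/129)    [QR: 129 ≡ 1 mod 4, sign kept]
  = -(115/129)    [373 ≡ 115 mod 129]
  = -(129/115)    [QR: 129 ≡ 1 mod 4, sign kept]
  = -(14/115)    [129 ≡ 14 mod 115]
  = (7/115)    [115 ≡ 3 mod 8 ⇒ (2/115) = -1]
  = -(115/7)    [QR: both ≡ 3 mod 4, sign flips]
  = -(3/7)    [115 ≡ 3 mod 7]
  = (7/3)    [QR: both ≡ 3 mod 4, sign flips]
  = (1/3)    [7 ≡ 1 mod 3]
  = 1    [(1/3) = 1]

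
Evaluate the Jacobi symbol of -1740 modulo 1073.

Reduce the numerator: -1740 ≡ 406 (mod 1073), so (-1740/1073) = (406/1073).
Factor out 2: 406 = 2·203. Since 1073 ≡ 1 (mod 8), (2/1073) = +1. Now have (203/1073).
1073 ≡ 1 (mod 4), so quadratic reciprocity gives (203/1073) = (1073/203). Reduce: 1073 ≡ 58 (mod 203). Now have (58/203).
Factor out 2: 58 = 2·29. Since 203 ≡ 3 (mod 8), (2/203) = -1. Now have -(29/203).
29 ≡ 1 (mod 4), so quadratic reciprocity gives (29/203) = (203/29). Reduce: 203 ≡ 0 (mod 29). Now have -(0/29).
The numerator is now 0 with denominator 29 > 1: the symbol is 0.

0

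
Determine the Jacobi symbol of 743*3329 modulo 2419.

1

By multiplicativity, (743·3329|2419) = (743|2419)·(3329|2419).
First factor (743|2419):
Both 743 ≡ 3 and 2419 ≡ 3 (mod 4), so reciprocity gives (743|2419) = -(2419|743). Reduce: 2419 ≡ 190 (mod 743). Now have -(190|743).
Factor out 2: 190 = 2·95. Since 743 ≡ 7 (mod 8), (2|743) = +1. Now have -(95|743).
Both 95 ≡ 3 and 743 ≡ 3 (mod 4), so reciprocity gives (95|743) = -(743|95). Reduce: 743 ≡ 78 (mod 95). Now have (78|95).
Factor out 2: 78 = 2·39. Since 95 ≡ 7 (mod 8), (2|95) = +1. Now have (39|95).
Both 39 ≡ 3 and 95 ≡ 3 (mod 4), so reciprocity gives (39|95) = -(95|39). Reduce: 95 ≡ 17 (mod 39). Now have -(17|39).
17 ≡ 1 (mod 4), so quadratic reciprocity gives (17|39) = (39|17). Reduce: 39 ≡ 5 (mod 17). Now have -(5|17).
5 ≡ 1 (mod 4), so quadratic reciprocity gives (5|17) = (17|5). Reduce: 17 ≡ 2 (mod 5). Now have -(2|5).
Factor out 2: 2 = 2. Since 5 ≡ 5 (mod 8), (2|5) = -1. Now have (1|5).
(1|5) = 1. Collecting the sign factors: 1.
Second factor (3329|2419):
Reduce the numerator: 3329 ≡ 910 (mod 2419), so (3329|2419) = (910|2419).
Factor out 2: 910 = 2·455. Since 2419 ≡ 3 (mod 8), (2|2419) = -1. Now have -(455|2419).
Both 455 ≡ 3 and 2419 ≡ 3 (mod 4), so reciprocity gives (455|2419) = -(2419|455). Reduce: 2419 ≡ 144 (mod 455). Now have (144|455).
Factor out 2: 144 = 2^4·9. Since 455 ≡ 7 (mod 8), (2|455) = +1, and (2|455)^4 = +1. Now have (9|455).
9 ≡ 1 (mod 4), so quadratic reciprocity gives (9|455) = (455|9). Reduce: 455 ≡ 5 (mod 9). Now have (5|9).
5 ≡ 1 (mod 4), so quadratic reciprocity gives (5|9) = (9|5). Reduce: 9 ≡ 4 (mod 5). Now have (4|5).
Factor out 2: 4 = 2^2. Since 5 ≡ 5 (mod 8), (2|5) = -1, and (2|5)^2 = +1. Now have (1|5).
(1|5) = 1. Collecting the sign factors: 1.
Product: (1)·(1) = 1.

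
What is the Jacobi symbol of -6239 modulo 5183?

-1

Reduce the numerator: -6239 ≡ 4127 (mod 5183), so (-6239|5183) = (4127|5183).
Both 4127 ≡ 3 and 5183 ≡ 3 (mod 4), so reciprocity gives (4127|5183) = -(5183|4127). Reduce: 5183 ≡ 1056 (mod 4127). Now have -(1056|4127).
Factor out 2: 1056 = 2^5·33. Since 4127 ≡ 7 (mod 8), (2|4127) = +1, and (2|4127)^5 = +1. Now have -(33|4127).
33 ≡ 1 (mod 4), so quadratic reciprocity gives (33|4127) = (4127|33). Reduce: 4127 ≡ 2 (mod 33). Now have -(2|33).
Factor out 2: 2 = 2. Since 33 ≡ 1 (mod 8), (2|33) = +1. Now have -(1|33).
(1|33) = 1. Collecting the sign factors: -1.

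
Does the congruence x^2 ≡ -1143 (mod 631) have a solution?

no

(-1143/631)
  = (119/631)    [-1143 ≡ 119 mod 631]
  = -(631/119)    [QR: both ≡ 3 mod 4, sign flips]
  = -(36/119)    [631 ≡ 36 mod 119]
  = -(9/119)    [119 ≡ 7 mod 8 ⇒ (2/119)^2 = +1]
  = -(119/9)    [QR: 9 ≡ 1 mod 4, sign kept]
  = -(2/9)    [119 ≡ 2 mod 9]
  = -(1/9)    [9 ≡ 1 mod 8 ⇒ (2/9) = +1]
  = -1    [(1/9) = 1]
The Legendre symbol is -1, so x^2 ≡ -1143 (mod 631) has no solution.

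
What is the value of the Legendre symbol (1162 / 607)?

-1

Reduce the numerator: 1162 ≡ 555 (mod 607), so (1162 / 607) = (555 / 607).
Both 555 ≡ 3 and 607 ≡ 3 (mod 4), so reciprocity gives (555 / 607) = -(607 / 555). Reduce: 607 ≡ 52 (mod 555). Now have -(52 / 555).
Factor out 2: 52 = 2^2·13. Since 555 ≡ 3 (mod 8), (2 / 555) = -1, and (2 / 555)^2 = +1. Now have -(13 / 555).
13 ≡ 1 (mod 4), so quadratic reciprocity gives (13 / 555) = (555 / 13). Reduce: 555 ≡ 9 (mod 13). Now have -(9 / 13).
9 ≡ 1 (mod 4), so quadratic reciprocity gives (9 / 13) = (13 / 9). Reduce: 13 ≡ 4 (mod 9). Now have -(4 / 9).
Factor out 2: 4 = 2^2. Since 9 ≡ 1 (mod 8), (2 / 9) = +1, and (2 / 9)^2 = +1. Now have -(1 / 9).
(1 / 9) = 1. Collecting the sign factors: -1.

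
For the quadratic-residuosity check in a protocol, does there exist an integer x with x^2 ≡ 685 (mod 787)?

yes

685 ≡ 1 (mod 4), so quadratic reciprocity gives (685/787) = (787/685). Reduce: 787 ≡ 102 (mod 685). Now have (102/685).
Factor out 2: 102 = 2·51. Since 685 ≡ 5 (mod 8), (2/685) = -1. Now have -(51/685).
685 ≡ 1 (mod 4), so quadratic reciprocity gives (51/685) = (685/51). Reduce: 685 ≡ 22 (mod 51). Now have -(22/51).
Factor out 2: 22 = 2·11. Since 51 ≡ 3 (mod 8), (2/51) = -1. Now have (11/51).
Both 11 ≡ 3 and 51 ≡ 3 (mod 4), so reciprocity gives (11/51) = -(51/11). Reduce: 51 ≡ 7 (mod 11). Now have -(7/11).
Both 7 ≡ 3 and 11 ≡ 3 (mod 4), so reciprocity gives (7/11) = -(11/7). Reduce: 11 ≡ 4 (mod 7). Now have (4/7).
Factor out 2: 4 = 2^2. Since 7 ≡ 7 (mod 8), (2/7) = +1, and (2/7)^2 = +1. Now have (1/7).
(1/7) = 1. Collecting the sign factors: 1.
(685/787) = 1, and 787 is prime, so 685 is a quadratic residue mod 787.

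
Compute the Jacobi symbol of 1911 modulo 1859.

0

(1911/1859)
  = (52/1859)    [1911 ≡ 52 mod 1859]
  = (13/1859)    [1859 ≡ 3 mod 8 ⇒ (2/1859)^2 = +1]
  = (1859/13)    [QR: 13 ≡ 1 mod 4, sign kept]
  = (0/13)    [1859 ≡ 0 mod 13]
  = 0    [numerator 0, gcd > 1]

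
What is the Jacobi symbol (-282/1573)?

(-282/1573)
  = (282/1573)    [1573 ≡ 1 mod 4 ⇒ (-1/1573) = +1]
  = -(141/1573)    [1573 ≡ 5 mod 8 ⇒ (2/1573) = -1]
  = -(1573/141)    [QR: 141 ≡ 1 mod 4, sign kept]
  = -(22/141)    [1573 ≡ 22 mod 141]
  = (11/141)    [141 ≡ 5 mod 8 ⇒ (2/141) = -1]
  = (141/11)    [QR: 141 ≡ 1 mod 4, sign kept]
  = (9/11)    [141 ≡ 9 mod 11]
  = (11/9)    [QR: 9 ≡ 1 mod 4, sign kept]
  = (2/9)    [11 ≡ 2 mod 9]
  = (1/9)    [9 ≡ 1 mod 8 ⇒ (2/9) = +1]
  = 1    [(1/9) = 1]

1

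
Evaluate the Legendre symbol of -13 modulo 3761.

1

(-13/3761)
  = (13/3761)    [3761 ≡ 1 mod 4 ⇒ (-1/3761) = +1]
  = (3761/13)    [QR: 13 ≡ 1 mod 4, sign kept]
  = (4/13)    [3761 ≡ 4 mod 13]
  = (1/13)    [13 ≡ 5 mod 8 ⇒ (2/13)^2 = +1]
  = 1    [(1/13) = 1]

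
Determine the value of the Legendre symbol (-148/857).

-1

(-148/857)
  = (709/857)    [-148 ≡ 709 mod 857]
  = (857/709)    [QR: 709 ≡ 1 mod 4, sign kept]
  = (148/709)    [857 ≡ 148 mod 709]
  = (37/709)    [709 ≡ 5 mod 8 ⇒ (2/709)^2 = +1]
  = (709/37)    [QR: 37 ≡ 1 mod 4, sign kept]
  = (6/37)    [709 ≡ 6 mod 37]
  = -(3/37)    [37 ≡ 5 mod 8 ⇒ (2/37) = -1]
  = -(37/3)    [QR: 37 ≡ 1 mod 4, sign kept]
  = -(1/3)    [37 ≡ 1 mod 3]
  = -1    [(1/3) = 1]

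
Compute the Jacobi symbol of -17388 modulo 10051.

Reduce the numerator: -17388 ≡ 2714 (mod 10051), so (-17388/10051) = (2714/10051).
Factor out 2: 2714 = 2·1357. Since 10051 ≡ 3 (mod 8), (2/10051) = -1. Now have -(1357/10051).
1357 ≡ 1 (mod 4), so quadratic reciprocity gives (1357/10051) = (10051/1357). Reduce: 10051 ≡ 552 (mod 1357). Now have -(552/1357).
Factor out 2: 552 = 2^3·69. Since 1357 ≡ 5 (mod 8), (2/1357) = -1, and (2/1357)^3 = -1. Now have (69/1357).
69 ≡ 1 (mod 4), so quadratic reciprocity gives (69/1357) = (1357/69). Reduce: 1357 ≡ 46 (mod 69). Now have (46/69).
Factor out 2: 46 = 2·23. Since 69 ≡ 5 (mod 8), (2/69) = -1. Now have -(23/69).
69 ≡ 1 (mod 4), so quadratic reciprocity gives (23/69) = (69/23). Reduce: 69 ≡ 0 (mod 23). Now have -(0/23).
The numerator is now 0 with denominator 23 > 1: the symbol is 0.

0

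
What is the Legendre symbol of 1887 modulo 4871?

Both 1887 ≡ 3 and 4871 ≡ 3 (mod 4), so reciprocity gives (1887/4871) = -(4871/1887). Reduce: 4871 ≡ 1097 (mod 1887). Now have -(1097/1887).
1097 ≡ 1 (mod 4), so quadratic reciprocity gives (1097/1887) = (1887/1097). Reduce: 1887 ≡ 790 (mod 1097). Now have -(790/1097).
Factor out 2: 790 = 2·395. Since 1097 ≡ 1 (mod 8), (2/1097) = +1. Now have -(395/1097).
1097 ≡ 1 (mod 4), so quadratic reciprocity gives (395/1097) = (1097/395). Reduce: 1097 ≡ 307 (mod 395). Now have -(307/395).
Both 307 ≡ 3 and 395 ≡ 3 (mod 4), so reciprocity gives (307/395) = -(395/307). Reduce: 395 ≡ 88 (mod 307). Now have (88/307).
Factor out 2: 88 = 2^3·11. Since 307 ≡ 3 (mod 8), (2/307) = -1, and (2/307)^3 = -1. Now have -(11/307).
Both 11 ≡ 3 and 307 ≡ 3 (mod 4), so reciprocity gives (11/307) = -(307/11). Reduce: 307 ≡ 10 (mod 11). Now have (10/11).
Factor out 2: 10 = 2·5. Since 11 ≡ 3 (mod 8), (2/11) = -1. Now have -(5/11).
5 ≡ 1 (mod 4), so quadratic reciprocity gives (5/11) = (11/5). Reduce: 11 ≡ 1 (mod 5). Now have -(1/5).
(1/5) = 1. Collecting the sign factors: -1.

-1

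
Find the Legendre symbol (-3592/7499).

Reduce the numerator: -3592 ≡ 3907 (mod 7499), so (-3592/7499) = (3907/7499).
Both 3907 ≡ 3 and 7499 ≡ 3 (mod 4), so reciprocity gives (3907/7499) = -(7499/3907). Reduce: 7499 ≡ 3592 (mod 3907). Now have -(3592/3907).
Factor out 2: 3592 = 2^3·449. Since 3907 ≡ 3 (mod 8), (2/3907) = -1, and (2/3907)^3 = -1. Now have (449/3907).
449 ≡ 1 (mod 4), so quadratic reciprocity gives (449/3907) = (3907/449). Reduce: 3907 ≡ 315 (mod 449). Now have (315/449).
449 ≡ 1 (mod 4), so quadratic reciprocity gives (315/449) = (449/315). Reduce: 449 ≡ 134 (mod 315). Now have (134/315).
Factor out 2: 134 = 2·67. Since 315 ≡ 3 (mod 8), (2/315) = -1. Now have -(67/315).
Both 67 ≡ 3 and 315 ≡ 3 (mod 4), so reciprocity gives (67/315) = -(315/67). Reduce: 315 ≡ 47 (mod 67). Now have (47/67).
Both 47 ≡ 3 and 67 ≡ 3 (mod 4), so reciprocity gives (47/67) = -(67/47). Reduce: 67 ≡ 20 (mod 47). Now have -(20/47).
Factor out 2: 20 = 2^2·5. Since 47 ≡ 7 (mod 8), (2/47) = +1, and (2/47)^2 = +1. Now have -(5/47).
5 ≡ 1 (mod 4), so quadratic reciprocity gives (5/47) = (47/5). Reduce: 47 ≡ 2 (mod 5). Now have -(2/5).
Factor out 2: 2 = 2. Since 5 ≡ 5 (mod 8), (2/5) = -1. Now have (1/5).
(1/5) = 1. Collecting the sign factors: 1.

1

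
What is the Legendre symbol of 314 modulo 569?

Factor out 2: 314 = 2·157. Since 569 ≡ 1 (mod 8), (2|569) = +1. Now have (157|569).
157 ≡ 1 (mod 4), so quadratic reciprocity gives (157|569) = (569|157). Reduce: 569 ≡ 98 (mod 157). Now have (98|157).
Factor out 2: 98 = 2·49. Since 157 ≡ 5 (mod 8), (2|157) = -1. Now have -(49|157).
49 ≡ 1 (mod 4), so quadratic reciprocity gives (49|157) = (157|49). Reduce: 157 ≡ 10 (mod 49). Now have -(10|49).
Factor out 2: 10 = 2·5. Since 49 ≡ 1 (mod 8), (2|49) = +1. Now have -(5|49).
5 ≡ 1 (mod 4), so quadratic reciprocity gives (5|49) = (49|5). Reduce: 49 ≡ 4 (mod 5). Now have -(4|5).
Factor out 2: 4 = 2^2. Since 5 ≡ 5 (mod 8), (2|5) = -1, and (2|5)^2 = +1. Now have -(1|5).
(1|5) = 1. Collecting the sign factors: -1.

-1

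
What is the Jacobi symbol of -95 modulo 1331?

Pull out -1: (-95/1331) = (-1/1331)·(95/1331). Since 1331 ≡ 3 (mod 4), (-1/1331) = -1. Now have -(95/1331).
Both 95 ≡ 3 and 1331 ≡ 3 (mod 4), so reciprocity gives (95/1331) = -(1331/95). Reduce: 1331 ≡ 1 (mod 95). Now have (1/95).
(1/95) = 1. Collecting the sign factors: 1.

1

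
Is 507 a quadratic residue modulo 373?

yes

(507/373)
  = (134/373)    [507 ≡ 134 mod 373]
  = -(67/373)    [373 ≡ 5 mod 8 ⇒ (2/373) = -1]
  = -(373/67)    [QR: 373 ≡ 1 mod 4, sign kept]
  = -(38/67)    [373 ≡ 38 mod 67]
  = (19/67)    [67 ≡ 3 mod 8 ⇒ (2/67) = -1]
  = -(67/19)    [QR: both ≡ 3 mod 4, sign flips]
  = -(10/19)    [67 ≡ 10 mod 19]
  = (5/19)    [19 ≡ 3 mod 8 ⇒ (2/19) = -1]
  = (19/5)    [QR: 5 ≡ 1 mod 4, sign kept]
  = (4/5)    [19 ≡ 4 mod 5]
  = (1/5)    [5 ≡ 5 mod 8 ⇒ (2/5)^2 = +1]
  = 1    [(1/5) = 1]
(507/373) = 1, and 373 is prime, so 507 is a quadratic residue mod 373.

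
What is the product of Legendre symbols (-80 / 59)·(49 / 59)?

By multiplicativity, (-80·49 / 59) = (-80 / 59)·(49 / 59).
First factor (-80 / 59):
Reduce the numerator: -80 ≡ 38 (mod 59), so (-80 / 59) = (38 / 59).
Factor out 2: 38 = 2·19. Since 59 ≡ 3 (mod 8), (2 / 59) = -1. Now have -(19 / 59).
Both 19 ≡ 3 and 59 ≡ 3 (mod 4), so reciprocity gives (19 / 59) = -(59 / 19). Reduce: 59 ≡ 2 (mod 19). Now have (2 / 19).
Factor out 2: 2 = 2. Since 19 ≡ 3 (mod 8), (2 / 19) = -1. Now have -(1 / 19).
(1 / 19) = 1. Collecting the sign factors: -1.
Second factor (49 / 59):
49 ≡ 1 (mod 4), so quadratic reciprocity gives (49 / 59) = (59 / 49). Reduce: 59 ≡ 10 (mod 49). Now have (10 / 49).
Factor out 2: 10 = 2·5. Since 49 ≡ 1 (mod 8), (2 / 49) = +1. Now have (5 / 49).
5 ≡ 1 (mod 4), so quadratic reciprocity gives (5 / 49) = (49 / 5). Reduce: 49 ≡ 4 (mod 5). Now have (4 / 5).
Factor out 2: 4 = 2^2. Since 5 ≡ 5 (mod 8), (2 / 5) = -1, and (2 / 5)^2 = +1. Now have (1 / 5).
(1 / 5) = 1. Collecting the sign factors: 1.
Product: (-1)·(1) = -1.

-1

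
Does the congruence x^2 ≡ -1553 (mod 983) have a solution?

Reduce the numerator: -1553 ≡ 413 (mod 983), so (-1553/983) = (413/983).
413 ≡ 1 (mod 4), so quadratic reciprocity gives (413/983) = (983/413). Reduce: 983 ≡ 157 (mod 413). Now have (157/413).
157 ≡ 1 (mod 4), so quadratic reciprocity gives (157/413) = (413/157). Reduce: 413 ≡ 99 (mod 157). Now have (99/157).
157 ≡ 1 (mod 4), so quadratic reciprocity gives (99/157) = (157/99). Reduce: 157 ≡ 58 (mod 99). Now have (58/99).
Factor out 2: 58 = 2·29. Since 99 ≡ 3 (mod 8), (2/99) = -1. Now have -(29/99).
29 ≡ 1 (mod 4), so quadratic reciprocity gives (29/99) = (99/29). Reduce: 99 ≡ 12 (mod 29). Now have -(12/29).
Factor out 2: 12 = 2^2·3. Since 29 ≡ 5 (mod 8), (2/29) = -1, and (2/29)^2 = +1. Now have -(3/29).
29 ≡ 1 (mod 4), so quadratic reciprocity gives (3/29) = (29/3). Reduce: 29 ≡ 2 (mod 3). Now have -(2/3).
Factor out 2: 2 = 2. Since 3 ≡ 3 (mod 8), (2/3) = -1. Now have (1/3).
(1/3) = 1. Collecting the sign factors: 1.
The Legendre symbol is 1, so x^2 ≡ -1553 (mod 983) has solution.

yes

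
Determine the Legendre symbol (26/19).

1

(26/19)
  = (7/19)    [26 ≡ 7 mod 19]
  = -(19/7)    [QR: both ≡ 3 mod 4, sign flips]
  = -(5/7)    [19 ≡ 5 mod 7]
  = -(7/5)    [QR: 5 ≡ 1 mod 4, sign kept]
  = -(2/5)    [7 ≡ 2 mod 5]
  = (1/5)    [5 ≡ 5 mod 8 ⇒ (2/5) = -1]
  = 1    [(1/5) = 1]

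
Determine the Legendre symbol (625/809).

1

625 ≡ 1 (mod 4), so quadratic reciprocity gives (625/809) = (809/625). Reduce: 809 ≡ 184 (mod 625). Now have (184/625).
Factor out 2: 184 = 2^3·23. Since 625 ≡ 1 (mod 8), (2/625) = +1, and (2/625)^3 = +1. Now have (23/625).
625 ≡ 1 (mod 4), so quadratic reciprocity gives (23/625) = (625/23). Reduce: 625 ≡ 4 (mod 23). Now have (4/23).
Factor out 2: 4 = 2^2. Since 23 ≡ 7 (mod 8), (2/23) = +1, and (2/23)^2 = +1. Now have (1/23).
(1/23) = 1. Collecting the sign factors: 1.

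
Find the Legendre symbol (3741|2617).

Reduce the numerator: 3741 ≡ 1124 (mod 2617), so (3741|2617) = (1124|2617).
Factor out 2: 1124 = 2^2·281. Since 2617 ≡ 1 (mod 8), (2|2617) = +1, and (2|2617)^2 = +1. Now have (281|2617).
281 ≡ 1 (mod 4), so quadratic reciprocity gives (281|2617) = (2617|281). Reduce: 2617 ≡ 88 (mod 281). Now have (88|281).
Factor out 2: 88 = 2^3·11. Since 281 ≡ 1 (mod 8), (2|281) = +1, and (2|281)^3 = +1. Now have (11|281).
281 ≡ 1 (mod 4), so quadratic reciprocity gives (11|281) = (281|11). Reduce: 281 ≡ 6 (mod 11). Now have (6|11).
Factor out 2: 6 = 2·3. Since 11 ≡ 3 (mod 8), (2|11) = -1. Now have -(3|11).
Both 3 ≡ 3 and 11 ≡ 3 (mod 4), so reciprocity gives (3|11) = -(11|3). Reduce: 11 ≡ 2 (mod 3). Now have (2|3).
Factor out 2: 2 = 2. Since 3 ≡ 3 (mod 8), (2|3) = -1. Now have -(1|3).
(1|3) = 1. Collecting the sign factors: -1.

-1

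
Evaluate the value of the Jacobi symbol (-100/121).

1

(-100/121)
  = (100/121)    [121 ≡ 1 mod 4 ⇒ (-1/121) = +1]
  = (25/121)    [121 ≡ 1 mod 8 ⇒ (2/121)^2 = +1]
  = (121/25)    [QR: 25 ≡ 1 mod 4, sign kept]
  = (21/25)    [121 ≡ 21 mod 25]
  = (25/21)    [QR: 21 ≡ 1 mod 4, sign kept]
  = (4/21)    [25 ≡ 4 mod 21]
  = (1/21)    [21 ≡ 5 mod 8 ⇒ (2/21)^2 = +1]
  = 1    [(1/21) = 1]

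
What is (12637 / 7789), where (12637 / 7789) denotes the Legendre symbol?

-1

(12637 / 7789)
  = (4848 / 7789)    [12637 ≡ 4848 mod 7789]
  = (303 / 7789)    [7789 ≡ 5 mod 8 ⇒ (2 / 7789)^4 = +1]
  = (7789 / 303)    [QR: 7789 ≡ 1 mod 4, sign kept]
  = (214 / 303)    [7789 ≡ 214 mod 303]
  = (107 / 303)    [303 ≡ 7 mod 8 ⇒ (2 / 303) = +1]
  = -(303 / 107)    [QR: both ≡ 3 mod 4, sign flips]
  = -(89 / 107)    [303 ≡ 89 mod 107]
  = -(107 / 89)    [QR: 89 ≡ 1 mod 4, sign kept]
  = -(18 / 89)    [107 ≡ 18 mod 89]
  = -(9 / 89)    [89 ≡ 1 mod 8 ⇒ (2 / 89) = +1]
  = -(89 / 9)    [QR: 9 ≡ 1 mod 4, sign kept]
  = -(8 / 9)    [89 ≡ 8 mod 9]
  = -(1 / 9)    [9 ≡ 1 mod 8 ⇒ (2 / 9)^3 = +1]
  = -1    [(1 / 9) = 1]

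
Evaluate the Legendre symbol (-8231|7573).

Reduce the numerator: -8231 ≡ 6915 (mod 7573), so (-8231|7573) = (6915|7573).
7573 ≡ 1 (mod 4), so quadratic reciprocity gives (6915|7573) = (7573|6915). Reduce: 7573 ≡ 658 (mod 6915). Now have (658|6915).
Factor out 2: 658 = 2·329. Since 6915 ≡ 3 (mod 8), (2|6915) = -1. Now have -(329|6915).
329 ≡ 1 (mod 4), so quadratic reciprocity gives (329|6915) = (6915|329). Reduce: 6915 ≡ 6 (mod 329). Now have -(6|329).
Factor out 2: 6 = 2·3. Since 329 ≡ 1 (mod 8), (2|329) = +1. Now have -(3|329).
329 ≡ 1 (mod 4), so quadratic reciprocity gives (3|329) = (329|3). Reduce: 329 ≡ 2 (mod 3). Now have -(2|3).
Factor out 2: 2 = 2. Since 3 ≡ 3 (mod 8), (2|3) = -1. Now have (1|3).
(1|3) = 1. Collecting the sign factors: 1.

1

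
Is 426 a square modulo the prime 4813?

yes

(426/4813)
  = -(213/4813)    [4813 ≡ 5 mod 8 ⇒ (2/4813) = -1]
  = -(4813/213)    [QR: 213 ≡ 1 mod 4, sign kept]
  = -(127/213)    [4813 ≡ 127 mod 213]
  = -(213/127)    [QR: 213 ≡ 1 mod 4, sign kept]
  = -(86/127)    [213 ≡ 86 mod 127]
  = -(43/127)    [127 ≡ 7 mod 8 ⇒ (2/127) = +1]
  = (127/43)    [QR: both ≡ 3 mod 4, sign flips]
  = (41/43)    [127 ≡ 41 mod 43]
  = (43/41)    [QR: 41 ≡ 1 mod 4, sign kept]
  = (2/41)    [43 ≡ 2 mod 41]
  = (1/41)    [41 ≡ 1 mod 8 ⇒ (2/41) = +1]
  = 1    [(1/41) = 1]
(426/4813) = 1, and 4813 is prime, so 426 is a quadratic residue mod 4813.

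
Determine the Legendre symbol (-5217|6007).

-1

(-5217|6007)
  = (790|6007)    [-5217 ≡ 790 mod 6007]
  = (395|6007)    [6007 ≡ 7 mod 8 ⇒ (2|6007) = +1]
  = -(6007|395)    [QR: both ≡ 3 mod 4, sign flips]
  = -(82|395)    [6007 ≡ 82 mod 395]
  = (41|395)    [395 ≡ 3 mod 8 ⇒ (2|395) = -1]
  = (395|41)    [QR: 41 ≡ 1 mod 4, sign kept]
  = (26|41)    [395 ≡ 26 mod 41]
  = (13|41)    [41 ≡ 1 mod 8 ⇒ (2|41) = +1]
  = (41|13)    [QR: 13 ≡ 1 mod 4, sign kept]
  = (2|13)    [41 ≡ 2 mod 13]
  = -(1|13)    [13 ≡ 5 mod 8 ⇒ (2|13) = -1]
  = -1    [(1|13) = 1]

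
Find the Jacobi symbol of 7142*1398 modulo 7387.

-1

By multiplicativity, (7142·1398 / 7387) = (7142 / 7387)·(1398 / 7387).
First factor (7142 / 7387):
(7142 / 7387)
  = -(3571 / 7387)    [7387 ≡ 3 mod 8 ⇒ (2 / 7387) = -1]
  = (7387 / 3571)    [QR: both ≡ 3 mod 4, sign flips]
  = (245 / 3571)    [7387 ≡ 245 mod 3571]
  = (3571 / 245)    [QR: 245 ≡ 1 mod 4, sign kept]
  = (141 / 245)    [3571 ≡ 141 mod 245]
  = (245 / 141)    [QR: 141 ≡ 1 mod 4, sign kept]
  = (104 / 141)    [245 ≡ 104 mod 141]
  = -(13 / 141)    [141 ≡ 5 mod 8 ⇒ (2 / 141)^3 = -1]
  = -(141 / 13)    [QR: 13 ≡ 1 mod 4, sign kept]
  = -(11 / 13)    [141 ≡ 11 mod 13]
  = -(13 / 11)    [QR: 13 ≡ 1 mod 4, sign kept]
  = -(2 / 11)    [13 ≡ 2 mod 11]
  = (1 / 11)    [11 ≡ 3 mod 8 ⇒ (2 / 11) = -1]
  = 1    [(1 / 11) = 1]
Second factor (1398 / 7387):
(1398 / 7387)
  = -(699 / 7387)    [7387 ≡ 3 mod 8 ⇒ (2 / 7387) = -1]
  = (7387 / 699)    [QR: both ≡ 3 mod 4, sign flips]
  = (397 / 699)    [7387 ≡ 397 mod 699]
  = (699 / 397)    [QR: 397 ≡ 1 mod 4, sign kept]
  = (302 / 397)    [699 ≡ 302 mod 397]
  = -(151 / 397)    [397 ≡ 5 mod 8 ⇒ (2 / 397) = -1]
  = -(397 / 151)    [QR: 397 ≡ 1 mod 4, sign kept]
  = -(95 / 151)    [397 ≡ 95 mod 151]
  = (151 / 95)    [QR: both ≡ 3 mod 4, sign flips]
  = (56 / 95)    [151 ≡ 56 mod 95]
  = (7 / 95)    [95 ≡ 7 mod 8 ⇒ (2 / 95)^3 = +1]
  = -(95 / 7)    [QR: both ≡ 3 mod 4, sign flips]
  = -(4 / 7)    [95 ≡ 4 mod 7]
  = -(1 / 7)    [7 ≡ 7 mod 8 ⇒ (2 / 7)^2 = +1]
  = -1    [(1 / 7) = 1]
Product: (1)·(-1) = -1.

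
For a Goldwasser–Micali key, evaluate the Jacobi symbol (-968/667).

(-968/667)
  = (366/667)    [-968 ≡ 366 mod 667]
  = -(183/667)    [667 ≡ 3 mod 8 ⇒ (2/667) = -1]
  = (667/183)    [QR: both ≡ 3 mod 4, sign flips]
  = (118/183)    [667 ≡ 118 mod 183]
  = (59/183)    [183 ≡ 7 mod 8 ⇒ (2/183) = +1]
  = -(183/59)    [QR: both ≡ 3 mod 4, sign flips]
  = -(6/59)    [183 ≡ 6 mod 59]
  = (3/59)    [59 ≡ 3 mod 8 ⇒ (2/59) = -1]
  = -(59/3)    [QR: both ≡ 3 mod 4, sign flips]
  = -(2/3)    [59 ≡ 2 mod 3]
  = (1/3)    [3 ≡ 3 mod 8 ⇒ (2/3) = -1]
  = 1    [(1/3) = 1]

1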